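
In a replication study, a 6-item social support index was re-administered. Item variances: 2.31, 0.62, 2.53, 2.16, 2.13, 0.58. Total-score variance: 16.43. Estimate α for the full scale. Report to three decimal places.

Σσᵢ² = 2.31 + 0.62 + 2.53 + 2.16 + 2.13 + 0.58 = 10.33
α = (k/(k−1))·(1 − Σσᵢ²/total variance) = (6/5)·(1 − 10.33/16.43) = 0.446

α = 0.446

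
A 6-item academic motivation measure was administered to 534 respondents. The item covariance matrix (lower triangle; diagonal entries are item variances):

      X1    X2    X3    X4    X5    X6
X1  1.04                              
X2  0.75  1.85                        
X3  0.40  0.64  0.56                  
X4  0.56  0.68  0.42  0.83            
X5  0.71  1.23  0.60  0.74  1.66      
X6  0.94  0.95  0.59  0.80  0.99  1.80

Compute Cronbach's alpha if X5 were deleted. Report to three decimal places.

Remaining items: X1, X2, X3, X4, X6 (k = 5).
Σσᵢ² = 1.04 + 1.85 + 0.56 + 0.83 + 1.80 = 6.08
Var(T) = 6.08 + 2 × 6.73 = 19.54
α (item deleted) = (5/4)·(1 − 6.08/19.54) = 0.861

α = 0.861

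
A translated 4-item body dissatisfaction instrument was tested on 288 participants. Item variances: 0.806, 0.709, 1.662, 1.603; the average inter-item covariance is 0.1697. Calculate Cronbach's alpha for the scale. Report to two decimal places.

Σσᵢ² = 0.806 + 0.709 + 1.662 + 1.603 = 4.780
Sum of the 6 distinct covariances = 6 × 0.1697 = 1.0182
σ²_T = Σσᵢ² + 2·Σcov = 4.780 + 2 × 1.0182 = 6.8164
α = (4/3)·(1 − 4.780/6.8164) = 0.40

Cronbach's alpha = 0.40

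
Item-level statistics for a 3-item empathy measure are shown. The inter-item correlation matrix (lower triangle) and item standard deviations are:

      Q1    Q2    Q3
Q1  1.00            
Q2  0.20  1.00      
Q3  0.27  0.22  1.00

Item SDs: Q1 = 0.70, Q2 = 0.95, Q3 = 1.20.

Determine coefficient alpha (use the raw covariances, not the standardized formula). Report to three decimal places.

coefficient alpha = 0.452

Σσ²ᵢ = 0.70² + 0.95² + 1.20² = 2.8325
Covariances σ_ij = r_ij · s_i · s_j:
  σ(Q1,Q2) = 0.20 × 0.70 × 0.95 = 0.1330
  σ(Q1,Q3) = 0.27 × 0.70 × 1.20 = 0.2268
  σ(Q2,Q3) = 0.22 × 0.95 × 1.20 = 0.2508
σ²_T = Σσ²ᵢ + 2·Σσ_ij = 2.8325 + 2 × 0.6106 = 4.0537
α = (3/2)·(1 − 2.8325/4.0537) = 0.452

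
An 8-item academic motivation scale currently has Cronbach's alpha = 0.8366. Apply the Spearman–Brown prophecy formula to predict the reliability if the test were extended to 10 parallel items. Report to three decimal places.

Length factor m = 10/8 = 1.2500
α' = m·α / (1 + (m−1)·α)
   = 10/8 × 0.8366 / (1 + (10/8 − 1) × 0.8366)
   = 1.0457 / 1.2091 = 0.865

predicted reliability = 0.865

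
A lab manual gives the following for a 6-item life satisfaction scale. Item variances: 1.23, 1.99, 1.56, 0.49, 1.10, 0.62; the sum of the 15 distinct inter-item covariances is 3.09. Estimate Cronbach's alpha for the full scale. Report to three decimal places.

α = 0.563

sum of item variances = 1.23 + 1.99 + 1.56 + 0.49 + 1.10 + 0.62 = 6.99
Sum of distinct covariances = 3.09
Var(T) = sum of item variances + 2·Σcov = 6.99 + 2 × 3.09 = 13.17
α = (6/5)·(1 − 6.99/13.17) = 0.563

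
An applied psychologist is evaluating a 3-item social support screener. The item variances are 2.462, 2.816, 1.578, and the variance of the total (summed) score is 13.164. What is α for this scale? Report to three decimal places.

sum of item variances = 2.462 + 2.816 + 1.578 = 6.856
α = (k/(k−1))·(1 − sum of item variances/σ²_total) = (3/2)·(1 − 6.856/13.164) = 0.719

α = 0.719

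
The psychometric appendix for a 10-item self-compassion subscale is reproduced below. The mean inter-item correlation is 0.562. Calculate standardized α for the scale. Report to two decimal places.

standardized α = 0.93

Standardized α = k·r̄ / (1 + (k−1)·r̄) = 10 × 0.562 / (1 + 9 × 0.562)
  = 5.6200 / 6.0580 = 0.93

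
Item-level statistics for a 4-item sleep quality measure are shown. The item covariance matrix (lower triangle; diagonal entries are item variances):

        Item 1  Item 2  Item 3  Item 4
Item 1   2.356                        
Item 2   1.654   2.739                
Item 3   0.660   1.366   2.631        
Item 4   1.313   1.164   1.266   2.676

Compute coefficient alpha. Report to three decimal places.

Σσᵢ² = 2.356 + 2.739 + 2.631 + 2.676 = 10.402
Sum of the distinct covariances = 7.423
σ²_T = 10.402 + 2 × 7.423 = 25.248
α = (k/(k−1))·(1 − Σσᵢ²/σ²_T) = (4/3)·(1 − 10.402/25.248) = 0.784

α = 0.784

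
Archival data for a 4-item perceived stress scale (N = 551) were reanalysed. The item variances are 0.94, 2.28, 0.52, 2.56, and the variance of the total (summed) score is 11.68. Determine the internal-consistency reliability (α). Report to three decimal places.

Σσᵢ² = 0.94 + 2.28 + 0.52 + 2.56 = 6.30
α = (k/(k−1))·(1 − Σσᵢ²/σ²_T) = (4/3)·(1 − 6.30/11.68) = 0.614

α = 0.614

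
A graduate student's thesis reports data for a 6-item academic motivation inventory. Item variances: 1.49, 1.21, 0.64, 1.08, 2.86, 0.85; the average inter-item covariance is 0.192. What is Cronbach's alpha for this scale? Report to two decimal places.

Σσᵢ² = 1.49 + 1.21 + 0.64 + 1.08 + 2.86 + 0.85 = 8.13
Sum of the 15 distinct covariances = 15 × 0.192 = 2.880
σ²_total = Σσᵢ² + 2·Σcov = 8.13 + 2 × 2.880 = 13.890
α = (6/5)·(1 − 8.13/13.890) = 0.50

Cronbach's alpha = 0.50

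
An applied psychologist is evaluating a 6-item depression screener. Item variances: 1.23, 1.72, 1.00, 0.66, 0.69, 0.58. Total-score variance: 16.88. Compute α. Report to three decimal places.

sum of item variances = 1.23 + 1.72 + 1.00 + 0.66 + 0.69 + 0.58 = 5.88
α = (k/(k−1))·(1 − sum of item variances/σ²_T) = (6/5)·(1 − 5.88/16.88) = 0.782

α = 0.782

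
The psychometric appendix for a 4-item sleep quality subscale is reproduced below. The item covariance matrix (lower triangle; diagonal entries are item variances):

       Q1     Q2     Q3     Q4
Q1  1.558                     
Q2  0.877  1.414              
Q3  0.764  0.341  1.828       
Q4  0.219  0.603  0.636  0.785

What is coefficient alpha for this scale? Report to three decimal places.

α = 0.736

Σσ²ᵢ = 1.558 + 1.414 + 1.828 + 0.785 = 5.585
Sum of off-diagonal covariances = 3.440
total variance = 5.585 + 2 × 3.440 = 12.465
α = (k/(k−1))·(1 − Σσ²ᵢ/total variance) = (4/3)·(1 − 5.585/12.465) = 0.736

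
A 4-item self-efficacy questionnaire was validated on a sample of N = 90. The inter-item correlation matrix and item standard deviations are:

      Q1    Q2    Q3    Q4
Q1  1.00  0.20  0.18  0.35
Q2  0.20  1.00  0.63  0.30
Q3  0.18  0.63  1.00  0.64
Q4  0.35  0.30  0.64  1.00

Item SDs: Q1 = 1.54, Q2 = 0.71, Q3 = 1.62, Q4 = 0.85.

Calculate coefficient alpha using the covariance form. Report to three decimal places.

coefficient alpha = 0.645

Σσ²ᵢ = 1.54² + 0.71² + 1.62² + 0.85² = 6.2226
Covariances σ_ij = r_ij · s_i · s_j:
  σ(Q1,Q2) = 0.20 × 1.54 × 0.71 = 0.2187
  σ(Q1,Q3) = 0.18 × 1.54 × 1.62 = 0.4491
  σ(Q1,Q4) = 0.35 × 1.54 × 0.85 = 0.4581
  σ(Q2,Q3) = 0.63 × 0.71 × 1.62 = 0.7246
  σ(Q2,Q4) = 0.30 × 0.71 × 0.85 = 0.1810
  σ(Q3,Q4) = 0.64 × 1.62 × 0.85 = 0.8813
σ²_T = Σσ²ᵢ + 2·Σσ_ij = 6.2226 + 2 × 2.9128 = 12.0482
α = (4/3)·(1 − 6.2226/12.0482) = 0.645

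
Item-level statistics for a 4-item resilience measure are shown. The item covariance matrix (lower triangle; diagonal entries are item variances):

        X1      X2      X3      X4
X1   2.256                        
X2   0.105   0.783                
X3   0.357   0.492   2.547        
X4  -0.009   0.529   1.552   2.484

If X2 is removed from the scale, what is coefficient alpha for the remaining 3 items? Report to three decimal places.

Remaining items: X1, X3, X4 (k = 3).
ΣVar(i) = 2.256 + 2.547 + 2.484 = 7.287
σ²_T = 7.287 + 2 × 1.900 = 11.087
α (item deleted) = (3/2)·(1 − 7.287/11.087) = 0.514

α = 0.514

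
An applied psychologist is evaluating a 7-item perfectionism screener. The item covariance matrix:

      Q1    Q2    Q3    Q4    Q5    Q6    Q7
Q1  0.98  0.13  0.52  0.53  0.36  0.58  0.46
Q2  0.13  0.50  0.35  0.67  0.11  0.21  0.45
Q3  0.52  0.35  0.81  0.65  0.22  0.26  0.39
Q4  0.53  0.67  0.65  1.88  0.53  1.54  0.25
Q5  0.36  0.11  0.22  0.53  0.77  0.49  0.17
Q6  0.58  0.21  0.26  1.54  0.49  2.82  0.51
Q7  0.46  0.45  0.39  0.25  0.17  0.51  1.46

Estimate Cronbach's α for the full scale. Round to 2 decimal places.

Cronbach's α = 0.78

Σσ²ᵢ = 0.98 + 0.50 + 0.81 + 1.88 + 0.77 + 2.82 + 1.46 = 9.22
Σ_{i<j} σ_ij = 9.38
σ²_total = 9.22 + 2 × 9.38 = 27.98
α = (k/(k−1))·(1 − Σσ²ᵢ/σ²_total) = (7/6)·(1 − 9.22/27.98) = 0.78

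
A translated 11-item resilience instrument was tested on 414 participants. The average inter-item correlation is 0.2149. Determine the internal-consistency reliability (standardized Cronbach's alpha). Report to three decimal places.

α = 0.751

Standardized α = k·r̄ / (1 + (k−1)·r̄) = 11 × 0.2149 / (1 + 10 × 0.2149)
  = 2.3639 / 3.1490 = 0.751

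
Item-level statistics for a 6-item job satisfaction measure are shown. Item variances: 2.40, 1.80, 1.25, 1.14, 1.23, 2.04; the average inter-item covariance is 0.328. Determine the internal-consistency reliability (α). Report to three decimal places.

α = 0.599

ΣVar(i) = 2.40 + 1.80 + 1.25 + 1.14 + 1.23 + 2.04 = 9.86
Sum of the 15 distinct covariances = 15 × 0.328 = 4.920
σ²_T = ΣVar(i) + 2·Σcov = 9.86 + 2 × 4.920 = 19.700
α = (6/5)·(1 − 9.86/19.700) = 0.599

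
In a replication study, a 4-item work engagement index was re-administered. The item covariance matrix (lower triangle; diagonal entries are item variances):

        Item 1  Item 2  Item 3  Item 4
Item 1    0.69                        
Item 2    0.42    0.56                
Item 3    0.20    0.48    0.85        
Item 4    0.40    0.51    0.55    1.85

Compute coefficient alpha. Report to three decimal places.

Σσᵢ² = 0.69 + 0.56 + 0.85 + 1.85 = 3.95
Sum of off-diagonal covariances = 2.56
σ²_T = 3.95 + 2 × 2.56 = 9.07
α = (k/(k−1))·(1 − Σσᵢ²/σ²_T) = (4/3)·(1 − 3.95/9.07) = 0.753

α = 0.753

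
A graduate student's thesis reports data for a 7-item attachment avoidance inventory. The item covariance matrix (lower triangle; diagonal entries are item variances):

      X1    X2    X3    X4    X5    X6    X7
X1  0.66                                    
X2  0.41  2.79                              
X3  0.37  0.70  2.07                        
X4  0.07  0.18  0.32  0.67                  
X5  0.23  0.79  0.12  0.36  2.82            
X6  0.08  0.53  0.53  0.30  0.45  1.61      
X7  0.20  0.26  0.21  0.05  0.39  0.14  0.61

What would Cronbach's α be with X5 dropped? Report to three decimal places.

Cronbach's α = 0.610

Remaining items: X1, X2, X3, X4, X6, X7 (k = 6).
sum of item variances = 0.66 + 2.79 + 2.07 + 0.67 + 1.61 + 0.61 = 8.41
total variance = 8.41 + 2 × 4.35 = 17.11
α (item deleted) = (6/5)·(1 − 8.41/17.11) = 0.610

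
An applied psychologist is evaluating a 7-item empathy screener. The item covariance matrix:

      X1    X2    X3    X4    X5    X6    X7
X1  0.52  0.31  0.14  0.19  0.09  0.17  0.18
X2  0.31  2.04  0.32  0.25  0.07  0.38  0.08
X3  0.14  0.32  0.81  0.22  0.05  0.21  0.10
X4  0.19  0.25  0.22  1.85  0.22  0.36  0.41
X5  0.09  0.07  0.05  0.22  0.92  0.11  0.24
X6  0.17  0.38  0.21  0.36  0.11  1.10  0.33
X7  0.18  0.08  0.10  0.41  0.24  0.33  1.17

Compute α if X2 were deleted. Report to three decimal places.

α = 0.584

Remaining items: X1, X3, X4, X5, X6, X7 (k = 6).
ΣVar(i) = 0.52 + 0.81 + 1.85 + 0.92 + 1.10 + 1.17 = 6.37
Var(T) = 6.37 + 2 × 3.02 = 12.41
α (item deleted) = (6/5)·(1 − 6.37/12.41) = 0.584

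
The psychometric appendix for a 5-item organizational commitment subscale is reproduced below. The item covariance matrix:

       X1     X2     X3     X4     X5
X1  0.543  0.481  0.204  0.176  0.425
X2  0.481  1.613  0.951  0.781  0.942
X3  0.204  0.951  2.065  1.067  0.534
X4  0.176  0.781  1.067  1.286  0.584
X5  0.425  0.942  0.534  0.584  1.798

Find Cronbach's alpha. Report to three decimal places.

ΣVar(i) = 0.543 + 1.613 + 2.065 + 1.286 + 1.798 = 7.305
Sum of off-diagonal covariances = 6.145
Var(T) = 7.305 + 2 × 6.145 = 19.595
α = (k/(k−1))·(1 − ΣVar(i)/Var(T)) = (5/4)·(1 − 7.305/19.595) = 0.784

Cronbach's alpha = 0.784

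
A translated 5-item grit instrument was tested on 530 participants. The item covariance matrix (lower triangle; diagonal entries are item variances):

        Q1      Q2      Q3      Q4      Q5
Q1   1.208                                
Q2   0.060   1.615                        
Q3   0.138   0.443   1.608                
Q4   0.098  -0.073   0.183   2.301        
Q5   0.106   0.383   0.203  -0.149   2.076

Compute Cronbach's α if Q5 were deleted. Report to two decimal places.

α = 0.27

Remaining items: Q1, Q2, Q3, Q4 (k = 4).
Σσᵢ² = 1.208 + 1.615 + 1.608 + 2.301 = 6.732
σ²_total = 6.732 + 2 × 0.849 = 8.430
α (item deleted) = (4/3)·(1 − 6.732/8.430) = 0.27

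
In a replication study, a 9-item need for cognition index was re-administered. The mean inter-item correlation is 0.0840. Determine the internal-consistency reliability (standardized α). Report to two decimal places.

standardized α = 0.45

Standardized α = k·r̄ / (1 + (k−1)·r̄) = 9 × 0.0840 / (1 + 8 × 0.0840)
  = 0.7560 / 1.6720 = 0.45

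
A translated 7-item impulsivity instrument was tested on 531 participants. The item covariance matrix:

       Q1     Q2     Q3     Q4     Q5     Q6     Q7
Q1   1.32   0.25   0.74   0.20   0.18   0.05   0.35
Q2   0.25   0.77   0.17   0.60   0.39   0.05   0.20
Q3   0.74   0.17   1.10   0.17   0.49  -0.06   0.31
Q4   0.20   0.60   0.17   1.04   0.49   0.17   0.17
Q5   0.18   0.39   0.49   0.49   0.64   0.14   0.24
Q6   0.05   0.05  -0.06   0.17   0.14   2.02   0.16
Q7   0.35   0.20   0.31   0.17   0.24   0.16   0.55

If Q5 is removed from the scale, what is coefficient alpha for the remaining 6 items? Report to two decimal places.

α = 0.61

Remaining items: Q1, Q2, Q3, Q4, Q6, Q7 (k = 6).
ΣVar(i) = 1.32 + 0.77 + 1.10 + 1.04 + 2.02 + 0.55 = 6.80
total variance = 6.80 + 2 × 3.53 = 13.86
α (item deleted) = (6/5)·(1 − 6.80/13.86) = 0.61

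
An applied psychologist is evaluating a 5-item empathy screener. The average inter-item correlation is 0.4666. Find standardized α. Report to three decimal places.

α = 0.814

Standardized α = k·r̄ / (1 + (k−1)·r̄) = 5 × 0.4666 / (1 + 4 × 0.4666)
  = 2.3330 / 2.8664 = 0.814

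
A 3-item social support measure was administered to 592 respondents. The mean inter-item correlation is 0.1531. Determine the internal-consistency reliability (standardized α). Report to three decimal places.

α = 0.352

Standardized α = k·r̄ / (1 + (k−1)·r̄) = 3 × 0.1531 / (1 + 2 × 0.1531)
  = 0.4593 / 1.3062 = 0.352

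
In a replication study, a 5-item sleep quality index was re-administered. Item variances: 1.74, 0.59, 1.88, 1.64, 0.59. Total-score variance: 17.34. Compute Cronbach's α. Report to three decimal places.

Σσᵢ² = 1.74 + 0.59 + 1.88 + 1.64 + 0.59 = 6.44
α = (k/(k−1))·(1 − Σσᵢ²/σ²_T) = (5/4)·(1 − 6.44/17.34) = 0.786

Cronbach's α = 0.786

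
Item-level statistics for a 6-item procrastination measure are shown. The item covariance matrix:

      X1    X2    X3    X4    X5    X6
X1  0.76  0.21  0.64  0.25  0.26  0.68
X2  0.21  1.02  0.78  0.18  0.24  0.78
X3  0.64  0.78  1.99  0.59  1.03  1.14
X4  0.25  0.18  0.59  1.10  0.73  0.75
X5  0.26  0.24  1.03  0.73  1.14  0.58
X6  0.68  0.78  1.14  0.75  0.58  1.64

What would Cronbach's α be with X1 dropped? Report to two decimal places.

Remaining items: X2, X3, X4, X5, X6 (k = 5).
sum of item variances = 1.02 + 1.99 + 1.10 + 1.14 + 1.64 = 6.89
Var(T) = 6.89 + 2 × 6.80 = 20.49
α (item deleted) = (5/4)·(1 − 6.89/20.49) = 0.83

α = 0.83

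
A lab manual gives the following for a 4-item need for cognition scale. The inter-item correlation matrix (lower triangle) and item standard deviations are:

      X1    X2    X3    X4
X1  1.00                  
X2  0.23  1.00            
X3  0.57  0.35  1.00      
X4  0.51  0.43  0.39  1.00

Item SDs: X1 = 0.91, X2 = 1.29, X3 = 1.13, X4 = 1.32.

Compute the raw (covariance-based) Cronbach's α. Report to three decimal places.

Σσ²ᵢ = 0.91² + 1.29² + 1.13² + 1.32² = 5.5115
Covariances σ_ij = r_ij · s_i · s_j:
  σ(X1,X2) = 0.23 × 0.91 × 1.29 = 0.2700
  σ(X1,X3) = 0.57 × 0.91 × 1.13 = 0.5861
  σ(X1,X4) = 0.51 × 0.91 × 1.32 = 0.6126
  σ(X2,X3) = 0.35 × 1.29 × 1.13 = 0.5102
  σ(X2,X4) = 0.43 × 1.29 × 1.32 = 0.7322
  σ(X3,X4) = 0.39 × 1.13 × 1.32 = 0.5817
σ²_T = Σσ²ᵢ + 2·Σσ_ij = 5.5115 + 2 × 3.2928 = 12.0971
α = (4/3)·(1 − 5.5115/12.0971) = 0.726

α = 0.726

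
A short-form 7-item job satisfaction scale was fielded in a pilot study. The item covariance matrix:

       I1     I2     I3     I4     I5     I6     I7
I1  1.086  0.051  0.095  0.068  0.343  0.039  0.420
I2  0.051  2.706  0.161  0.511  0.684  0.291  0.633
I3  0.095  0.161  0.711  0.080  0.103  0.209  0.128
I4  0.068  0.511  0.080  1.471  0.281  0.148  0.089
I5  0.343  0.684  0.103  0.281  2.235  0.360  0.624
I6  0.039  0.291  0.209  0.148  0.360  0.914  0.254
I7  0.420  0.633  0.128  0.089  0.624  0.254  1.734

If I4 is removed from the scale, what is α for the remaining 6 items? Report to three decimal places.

Remaining items: I1, I2, I3, I5, I6, I7 (k = 6).
Σσᵢ² = 1.086 + 2.706 + 0.711 + 2.235 + 0.914 + 1.734 = 9.386
σ²_total = 9.386 + 2 × 4.395 = 18.176
α (item deleted) = (6/5)·(1 − 9.386/18.176) = 0.580

α = 0.580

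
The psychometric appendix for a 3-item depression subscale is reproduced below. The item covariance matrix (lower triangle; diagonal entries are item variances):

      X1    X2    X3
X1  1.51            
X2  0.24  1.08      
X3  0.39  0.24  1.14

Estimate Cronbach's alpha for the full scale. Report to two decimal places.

α = 0.48

Σσᵢ² = 1.51 + 1.08 + 1.14 = 3.73
Sum of off-diagonal covariances = 0.87
total variance = 3.73 + 2 × 0.87 = 5.47
α = (k/(k−1))·(1 − Σσᵢ²/total variance) = (3/2)·(1 − 3.73/5.47) = 0.48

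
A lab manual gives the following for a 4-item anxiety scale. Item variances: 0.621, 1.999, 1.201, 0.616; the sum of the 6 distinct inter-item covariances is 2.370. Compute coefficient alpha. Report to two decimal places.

coefficient alpha = 0.69

ΣVar(i) = 0.621 + 1.999 + 1.201 + 0.616 = 4.437
Sum of distinct covariances = 2.370
total variance = ΣVar(i) + 2·Σcov = 4.437 + 2 × 2.370 = 9.177
α = (4/3)·(1 − 4.437/9.177) = 0.69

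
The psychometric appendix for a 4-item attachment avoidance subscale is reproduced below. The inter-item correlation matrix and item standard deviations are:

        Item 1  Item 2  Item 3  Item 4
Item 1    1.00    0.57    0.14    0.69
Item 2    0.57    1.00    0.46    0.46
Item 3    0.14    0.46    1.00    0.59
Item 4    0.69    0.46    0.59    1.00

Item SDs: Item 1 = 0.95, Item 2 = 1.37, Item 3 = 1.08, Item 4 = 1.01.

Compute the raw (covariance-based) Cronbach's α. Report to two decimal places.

Cronbach's α = 0.78

Σσ²ᵢ = 0.95² + 1.37² + 1.08² + 1.01² = 4.9659
Covariances σ_ij = r_ij · s_i · s_j:
  σ(Item 1,Item 2) = 0.57 × 0.95 × 1.37 = 0.7419
  σ(Item 1,Item 3) = 0.14 × 0.95 × 1.08 = 0.1436
  σ(Item 1,Item 4) = 0.69 × 0.95 × 1.01 = 0.6621
  σ(Item 2,Item 3) = 0.46 × 1.37 × 1.08 = 0.6806
  σ(Item 2,Item 4) = 0.46 × 1.37 × 1.01 = 0.6365
  σ(Item 3,Item 4) = 0.59 × 1.08 × 1.01 = 0.6436
σ²_T = Σσ²ᵢ + 2·Σσ_ij = 4.9659 + 2 × 3.5083 = 11.9825
α = (4/3)·(1 − 4.9659/11.9825) = 0.78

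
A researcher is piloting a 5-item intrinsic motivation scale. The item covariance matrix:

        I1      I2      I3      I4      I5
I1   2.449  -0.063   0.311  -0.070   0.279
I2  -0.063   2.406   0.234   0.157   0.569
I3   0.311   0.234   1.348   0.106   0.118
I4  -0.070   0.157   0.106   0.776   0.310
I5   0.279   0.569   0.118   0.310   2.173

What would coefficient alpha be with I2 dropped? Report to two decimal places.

Remaining items: I1, I3, I4, I5 (k = 4).
Σσ²ᵢ = 2.449 + 1.348 + 0.776 + 2.173 = 6.746
σ²_total = 6.746 + 2 × 1.054 = 8.854
α (item deleted) = (4/3)·(1 − 6.746/8.854) = 0.32

α = 0.32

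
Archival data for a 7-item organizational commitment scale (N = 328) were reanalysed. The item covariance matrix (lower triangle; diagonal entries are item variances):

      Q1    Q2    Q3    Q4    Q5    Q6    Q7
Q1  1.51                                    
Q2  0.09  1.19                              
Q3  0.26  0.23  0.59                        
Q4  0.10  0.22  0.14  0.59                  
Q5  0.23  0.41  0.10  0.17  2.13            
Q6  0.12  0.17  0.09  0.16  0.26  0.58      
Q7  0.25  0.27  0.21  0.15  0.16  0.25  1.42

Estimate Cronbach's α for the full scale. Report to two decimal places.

sum of item variances = 1.51 + 1.19 + 0.59 + 0.59 + 2.13 + 0.58 + 1.42 = 8.01
Sum of the distinct covariances = 4.04
total variance = 8.01 + 2 × 4.04 = 16.09
α = (k/(k−1))·(1 − sum of item variances/total variance) = (7/6)·(1 − 8.01/16.09) = 0.59

Cronbach's α = 0.59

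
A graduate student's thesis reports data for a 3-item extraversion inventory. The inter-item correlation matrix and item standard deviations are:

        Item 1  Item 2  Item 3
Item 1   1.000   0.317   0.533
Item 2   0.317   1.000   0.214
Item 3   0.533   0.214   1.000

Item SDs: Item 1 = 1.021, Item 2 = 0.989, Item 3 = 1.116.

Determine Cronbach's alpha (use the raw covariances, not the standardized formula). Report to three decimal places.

α = 0.624

Σσ²ᵢ = 1.021² + 0.989² + 1.116² = 3.2660
Covariances σ_ij = r_ij · s_i · s_j:
  σ(Item 1,Item 2) = 0.317 × 1.021 × 0.989 = 0.3201
  σ(Item 1,Item 3) = 0.533 × 1.021 × 1.116 = 0.6073
  σ(Item 2,Item 3) = 0.214 × 0.989 × 1.116 = 0.2362
σ²_T = Σσ²ᵢ + 2·Σσ_ij = 3.2660 + 2 × 1.1636 = 5.5932
α = (3/2)·(1 − 3.2660/5.5932) = 0.624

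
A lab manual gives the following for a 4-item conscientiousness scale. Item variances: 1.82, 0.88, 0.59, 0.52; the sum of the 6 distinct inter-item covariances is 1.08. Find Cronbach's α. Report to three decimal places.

sum of item variances = 1.82 + 0.88 + 0.59 + 0.52 = 3.81
Sum of distinct covariances = 1.08
Var(T) = sum of item variances + 2·Σcov = 3.81 + 2 × 1.08 = 5.97
α = (4/3)·(1 − 3.81/5.97) = 0.482

α = 0.482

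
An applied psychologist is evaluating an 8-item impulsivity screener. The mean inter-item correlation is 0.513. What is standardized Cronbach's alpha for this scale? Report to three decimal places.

Standardized α = k·r̄ / (1 + (k−1)·r̄) = 8 × 0.513 / (1 + 7 × 0.513)
  = 4.1040 / 4.5910 = 0.894

α = 0.894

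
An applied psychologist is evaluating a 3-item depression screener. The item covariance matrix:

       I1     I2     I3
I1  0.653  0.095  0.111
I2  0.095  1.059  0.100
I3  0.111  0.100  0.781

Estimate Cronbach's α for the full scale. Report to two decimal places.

Σσ²ᵢ = 0.653 + 1.059 + 0.781 = 2.493
Σ_{i<j} σ_ij = 0.306
total variance = 2.493 + 2 × 0.306 = 3.105
α = (k/(k−1))·(1 − Σσ²ᵢ/total variance) = (3/2)·(1 − 2.493/3.105) = 0.30

α = 0.30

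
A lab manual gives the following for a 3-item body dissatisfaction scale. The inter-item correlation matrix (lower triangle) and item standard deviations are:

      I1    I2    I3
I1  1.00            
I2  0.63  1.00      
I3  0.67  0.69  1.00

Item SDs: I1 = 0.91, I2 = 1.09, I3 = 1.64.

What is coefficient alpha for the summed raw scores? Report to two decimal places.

Σσ²ᵢ = 0.91² + 1.09² + 1.64² = 4.7058
Covariances σ_ij = r_ij · s_i · s_j:
  σ(I1,I2) = 0.63 × 0.91 × 1.09 = 0.6249
  σ(I1,I3) = 0.67 × 0.91 × 1.64 = 0.9999
  σ(I2,I3) = 0.69 × 1.09 × 1.64 = 1.2334
σ²_T = Σσ²ᵢ + 2·Σσ_ij = 4.7058 + 2 × 2.8582 = 10.4222
α = (3/2)·(1 − 4.7058/10.4222) = 0.82

α = 0.82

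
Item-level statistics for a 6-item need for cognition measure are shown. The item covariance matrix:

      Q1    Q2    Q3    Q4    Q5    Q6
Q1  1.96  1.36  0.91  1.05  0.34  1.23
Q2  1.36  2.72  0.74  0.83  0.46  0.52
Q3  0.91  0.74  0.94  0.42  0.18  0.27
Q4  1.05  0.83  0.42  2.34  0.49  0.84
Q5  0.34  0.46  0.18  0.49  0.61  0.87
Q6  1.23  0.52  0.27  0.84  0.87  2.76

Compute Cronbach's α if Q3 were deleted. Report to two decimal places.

Remaining items: Q1, Q2, Q4, Q5, Q6 (k = 5).
sum of item variances = 1.96 + 2.72 + 2.34 + 0.61 + 2.76 = 10.39
total variance = 10.39 + 2 × 7.99 = 26.37
α (item deleted) = (5/4)·(1 − 10.39/26.37) = 0.76

α = 0.76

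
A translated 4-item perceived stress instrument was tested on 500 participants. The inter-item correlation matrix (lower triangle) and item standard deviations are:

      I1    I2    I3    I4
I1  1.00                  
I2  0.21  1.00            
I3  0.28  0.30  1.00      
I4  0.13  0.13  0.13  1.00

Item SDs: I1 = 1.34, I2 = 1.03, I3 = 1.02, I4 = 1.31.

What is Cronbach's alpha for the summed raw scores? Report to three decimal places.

Σσ²ᵢ = 1.34² + 1.03² + 1.02² + 1.31² = 5.6130
Covariances σ_ij = r_ij · s_i · s_j:
  σ(I1,I2) = 0.21 × 1.34 × 1.03 = 0.2898
  σ(I1,I3) = 0.28 × 1.34 × 1.02 = 0.3827
  σ(I1,I4) = 0.13 × 1.34 × 1.31 = 0.2282
  σ(I2,I3) = 0.30 × 1.03 × 1.02 = 0.3152
  σ(I2,I4) = 0.13 × 1.03 × 1.31 = 0.1754
  σ(I3,I4) = 0.13 × 1.02 × 1.31 = 0.1737
σ²_T = Σσ²ᵢ + 2·Σσ_ij = 5.6130 + 2 × 1.5650 = 8.7430
α = (4/3)·(1 − 5.6130/8.7430) = 0.477

α = 0.477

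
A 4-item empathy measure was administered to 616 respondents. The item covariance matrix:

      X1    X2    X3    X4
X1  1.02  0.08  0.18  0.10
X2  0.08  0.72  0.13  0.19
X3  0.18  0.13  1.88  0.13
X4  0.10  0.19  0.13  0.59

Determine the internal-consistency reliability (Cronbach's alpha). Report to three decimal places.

sum of item variances = 1.02 + 0.72 + 1.88 + 0.59 = 4.21
Σ_{i<j} σ_ij = 0.81
total variance = 4.21 + 2 × 0.81 = 5.83
α = (k/(k−1))·(1 − sum of item variances/total variance) = (4/3)·(1 − 4.21/5.83) = 0.370

Cronbach's alpha = 0.370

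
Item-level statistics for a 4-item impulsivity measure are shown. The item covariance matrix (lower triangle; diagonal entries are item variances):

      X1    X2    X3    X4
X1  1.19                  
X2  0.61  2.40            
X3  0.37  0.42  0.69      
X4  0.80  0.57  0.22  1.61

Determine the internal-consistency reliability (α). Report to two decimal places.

sum of item variances = 1.19 + 2.40 + 0.69 + 1.61 = 5.89
Σ_{i<j} σ_ij = 2.99
total variance = 5.89 + 2 × 2.99 = 11.87
α = (k/(k−1))·(1 − sum of item variances/total variance) = (4/3)·(1 − 5.89/11.87) = 0.67

α = 0.67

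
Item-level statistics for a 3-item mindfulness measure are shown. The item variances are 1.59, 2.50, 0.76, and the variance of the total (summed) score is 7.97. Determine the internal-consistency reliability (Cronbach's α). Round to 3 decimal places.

Σσᵢ² = 1.59 + 2.50 + 0.76 = 4.85
α = (k/(k−1))·(1 − Σσᵢ²/total variance) = (3/2)·(1 − 4.85/7.97) = 0.587

α = 0.587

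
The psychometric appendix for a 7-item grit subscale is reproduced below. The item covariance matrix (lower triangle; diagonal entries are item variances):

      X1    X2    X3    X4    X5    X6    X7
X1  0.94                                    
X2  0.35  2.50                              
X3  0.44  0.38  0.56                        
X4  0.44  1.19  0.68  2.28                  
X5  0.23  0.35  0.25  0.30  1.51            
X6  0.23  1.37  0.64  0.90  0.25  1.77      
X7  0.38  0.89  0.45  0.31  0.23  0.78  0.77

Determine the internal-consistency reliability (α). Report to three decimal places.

α = 0.795

ΣVar(i) = 0.94 + 2.50 + 0.56 + 2.28 + 1.51 + 1.77 + 0.77 = 10.33
Σ_{i<j} σ_ij = 11.04
σ²_total = 10.33 + 2 × 11.04 = 32.41
α = (k/(k−1))·(1 − ΣVar(i)/σ²_total) = (7/6)·(1 − 10.33/32.41) = 0.795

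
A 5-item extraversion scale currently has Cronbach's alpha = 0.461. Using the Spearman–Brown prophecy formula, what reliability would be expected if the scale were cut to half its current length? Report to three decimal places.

predicted reliability = 0.300

Length factor m = 1/2
α' = m·α / (1 − (1−m)·α)
   = 1/2 × 0.461 / (1 − (1 − 1/2) × 0.461)
   = 0.2305 / 0.7695 = 0.300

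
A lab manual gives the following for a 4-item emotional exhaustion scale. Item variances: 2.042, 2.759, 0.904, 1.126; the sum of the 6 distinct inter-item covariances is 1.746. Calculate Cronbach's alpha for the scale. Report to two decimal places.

Cronbach's alpha = 0.45

Σσ²ᵢ = 2.042 + 2.759 + 0.904 + 1.126 = 6.831
Sum of distinct covariances = 1.746
σ²_total = Σσ²ᵢ + 2·Σcov = 6.831 + 2 × 1.746 = 10.323
α = (4/3)·(1 − 6.831/10.323) = 0.45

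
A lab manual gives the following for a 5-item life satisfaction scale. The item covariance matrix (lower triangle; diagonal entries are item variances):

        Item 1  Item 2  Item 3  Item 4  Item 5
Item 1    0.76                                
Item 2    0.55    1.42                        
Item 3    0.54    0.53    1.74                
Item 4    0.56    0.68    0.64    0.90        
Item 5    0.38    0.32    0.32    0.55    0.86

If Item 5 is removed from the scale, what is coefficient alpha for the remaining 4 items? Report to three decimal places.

α = 0.790

Remaining items: Item 1, Item 2, Item 3, Item 4 (k = 4).
Σσ²ᵢ = 0.76 + 1.42 + 1.74 + 0.90 = 4.82
Var(T) = 4.82 + 2 × 3.50 = 11.82
α (item deleted) = (4/3)·(1 − 4.82/11.82) = 0.790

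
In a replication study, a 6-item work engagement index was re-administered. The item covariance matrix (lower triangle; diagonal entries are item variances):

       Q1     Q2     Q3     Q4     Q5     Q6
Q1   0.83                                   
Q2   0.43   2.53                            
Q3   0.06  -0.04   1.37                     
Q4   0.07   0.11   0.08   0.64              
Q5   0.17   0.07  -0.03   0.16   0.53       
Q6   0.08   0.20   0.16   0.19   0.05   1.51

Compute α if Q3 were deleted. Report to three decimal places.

Remaining items: Q1, Q2, Q4, Q5, Q6 (k = 5).
Σσᵢ² = 0.83 + 2.53 + 0.64 + 0.53 + 1.51 = 6.04
σ²_total = 6.04 + 2 × 1.53 = 9.10
α (item deleted) = (5/4)·(1 − 6.04/9.10) = 0.420

α = 0.420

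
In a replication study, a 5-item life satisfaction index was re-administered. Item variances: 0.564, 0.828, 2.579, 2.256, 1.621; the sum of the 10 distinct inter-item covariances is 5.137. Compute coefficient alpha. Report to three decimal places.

sum of item variances = 0.564 + 0.828 + 2.579 + 2.256 + 1.621 = 7.848
Sum of distinct covariances = 5.137
σ²_total = sum of item variances + 2·Σcov = 7.848 + 2 × 5.137 = 18.122
α = (5/4)·(1 − 7.848/18.122) = 0.709

α = 0.709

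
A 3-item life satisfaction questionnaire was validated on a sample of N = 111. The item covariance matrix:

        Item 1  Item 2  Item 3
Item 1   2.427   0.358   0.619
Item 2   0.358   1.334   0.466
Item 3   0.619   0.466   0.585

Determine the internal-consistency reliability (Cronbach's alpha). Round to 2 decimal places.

Σσ²ᵢ = 2.427 + 1.334 + 0.585 = 4.346
Sum of the distinct covariances = 1.443
total variance = 4.346 + 2 × 1.443 = 7.232
α = (k/(k−1))·(1 − Σσ²ᵢ/total variance) = (3/2)·(1 − 4.346/7.232) = 0.60

Cronbach's alpha = 0.60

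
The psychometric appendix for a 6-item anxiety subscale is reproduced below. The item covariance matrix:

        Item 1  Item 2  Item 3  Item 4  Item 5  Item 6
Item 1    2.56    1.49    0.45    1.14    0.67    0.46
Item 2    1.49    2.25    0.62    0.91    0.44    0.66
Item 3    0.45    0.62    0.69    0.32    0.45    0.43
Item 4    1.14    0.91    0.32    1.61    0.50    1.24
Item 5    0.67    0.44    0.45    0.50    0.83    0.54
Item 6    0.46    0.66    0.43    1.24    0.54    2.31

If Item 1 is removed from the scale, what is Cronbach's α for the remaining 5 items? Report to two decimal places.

Remaining items: Item 2, Item 3, Item 4, Item 5, Item 6 (k = 5).
Σσ²ᵢ = 2.25 + 0.69 + 1.61 + 0.83 + 2.31 = 7.69
σ²_T = 7.69 + 2 × 6.11 = 19.91
α (item deleted) = (5/4)·(1 − 7.69/19.91) = 0.77

Cronbach's α = 0.77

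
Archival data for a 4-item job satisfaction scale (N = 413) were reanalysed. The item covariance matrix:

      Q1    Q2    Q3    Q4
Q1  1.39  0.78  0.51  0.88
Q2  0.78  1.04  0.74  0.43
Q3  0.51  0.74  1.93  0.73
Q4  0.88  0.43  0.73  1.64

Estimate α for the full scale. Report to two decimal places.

α = 0.77

Σσᵢ² = 1.39 + 1.04 + 1.93 + 1.64 = 6.00
Sum of off-diagonal covariances = 4.07
σ²_T = 6.00 + 2 × 4.07 = 14.14
α = (k/(k−1))·(1 − Σσᵢ²/σ²_T) = (4/3)·(1 − 6.00/14.14) = 0.77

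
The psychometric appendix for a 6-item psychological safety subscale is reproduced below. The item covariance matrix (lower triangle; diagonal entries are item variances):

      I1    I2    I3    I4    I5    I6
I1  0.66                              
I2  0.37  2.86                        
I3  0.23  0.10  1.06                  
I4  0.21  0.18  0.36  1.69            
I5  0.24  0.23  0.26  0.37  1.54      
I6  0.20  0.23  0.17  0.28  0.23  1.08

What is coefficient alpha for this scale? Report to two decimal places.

coefficient alpha = 0.54

sum of item variances = 0.66 + 2.86 + 1.06 + 1.69 + 1.54 + 1.08 = 8.89
Sum of the distinct covariances = 3.66
σ²_T = 8.89 + 2 × 3.66 = 16.21
α = (k/(k−1))·(1 − sum of item variances/σ²_T) = (6/5)·(1 − 8.89/16.21) = 0.54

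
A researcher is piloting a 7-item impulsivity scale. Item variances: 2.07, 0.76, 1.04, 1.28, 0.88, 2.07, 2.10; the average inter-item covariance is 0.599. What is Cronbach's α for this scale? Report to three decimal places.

sum of item variances = 2.07 + 0.76 + 1.04 + 1.28 + 0.88 + 2.07 + 2.10 = 10.20
Sum of the 21 distinct covariances = 21 × 0.599 = 12.579
total variance = sum of item variances + 2·Σcov = 10.20 + 2 × 12.579 = 35.358
α = (7/6)·(1 − 10.20/35.358) = 0.830

Cronbach's α = 0.830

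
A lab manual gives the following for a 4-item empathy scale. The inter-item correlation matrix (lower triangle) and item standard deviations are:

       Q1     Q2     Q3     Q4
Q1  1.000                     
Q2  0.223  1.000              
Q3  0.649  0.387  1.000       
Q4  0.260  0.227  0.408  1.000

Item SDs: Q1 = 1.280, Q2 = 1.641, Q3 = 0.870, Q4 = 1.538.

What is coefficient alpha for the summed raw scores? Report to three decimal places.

Σσ²ᵢ = 1.280² + 1.641² + 0.870² + 1.538² = 7.4536
Covariances σ_ij = r_ij · s_i · s_j:
  σ(Q1,Q2) = 0.223 × 1.280 × 1.641 = 0.4684
  σ(Q1,Q3) = 0.649 × 1.280 × 0.870 = 0.7227
  σ(Q1,Q4) = 0.260 × 1.280 × 1.538 = 0.5118
  σ(Q2,Q3) = 0.387 × 1.641 × 0.870 = 0.5525
  σ(Q2,Q4) = 0.227 × 1.641 × 1.538 = 0.5729
  σ(Q3,Q4) = 0.408 × 0.870 × 1.538 = 0.5459
σ²_T = Σσ²ᵢ + 2·Σσ_ij = 7.4536 + 2 × 3.3742 = 14.2020
α = (4/3)·(1 − 7.4536/14.2020) = 0.634

coefficient alpha = 0.634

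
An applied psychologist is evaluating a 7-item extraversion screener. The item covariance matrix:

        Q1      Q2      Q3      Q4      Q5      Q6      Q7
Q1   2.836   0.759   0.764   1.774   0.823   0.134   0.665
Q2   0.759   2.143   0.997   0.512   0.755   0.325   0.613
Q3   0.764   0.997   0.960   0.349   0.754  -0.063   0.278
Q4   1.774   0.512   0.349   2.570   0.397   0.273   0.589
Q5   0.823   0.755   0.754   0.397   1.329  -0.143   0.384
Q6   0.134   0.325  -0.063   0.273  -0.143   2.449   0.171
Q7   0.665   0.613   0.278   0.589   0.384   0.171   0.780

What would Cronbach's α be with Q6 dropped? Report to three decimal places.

Cronbach's α = 0.795

Remaining items: Q1, Q2, Q3, Q4, Q5, Q7 (k = 6).
Σσ²ᵢ = 2.836 + 2.143 + 0.960 + 2.570 + 1.329 + 0.780 = 10.618
total variance = 10.618 + 2 × 10.413 = 31.444
α (item deleted) = (6/5)·(1 − 10.618/31.444) = 0.795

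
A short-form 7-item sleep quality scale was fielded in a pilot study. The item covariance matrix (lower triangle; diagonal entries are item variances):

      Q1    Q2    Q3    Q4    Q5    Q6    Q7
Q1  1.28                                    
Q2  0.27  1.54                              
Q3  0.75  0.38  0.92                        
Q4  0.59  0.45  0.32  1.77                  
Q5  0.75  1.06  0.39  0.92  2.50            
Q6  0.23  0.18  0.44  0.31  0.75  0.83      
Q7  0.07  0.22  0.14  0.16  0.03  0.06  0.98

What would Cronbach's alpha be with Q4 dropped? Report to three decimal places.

α = 0.704

Remaining items: Q1, Q2, Q3, Q5, Q6, Q7 (k = 6).
Σσ²ᵢ = 1.28 + 1.54 + 0.92 + 2.50 + 0.83 + 0.98 = 8.05
total variance = 8.05 + 2 × 5.72 = 19.49
α (item deleted) = (6/5)·(1 − 8.05/19.49) = 0.704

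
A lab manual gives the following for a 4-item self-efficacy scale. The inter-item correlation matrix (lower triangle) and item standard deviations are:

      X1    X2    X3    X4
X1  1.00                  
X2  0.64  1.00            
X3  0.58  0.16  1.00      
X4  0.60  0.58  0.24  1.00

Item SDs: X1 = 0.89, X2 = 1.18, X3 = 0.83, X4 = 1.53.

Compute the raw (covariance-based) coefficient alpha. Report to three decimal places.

α = 0.757

Σσ²ᵢ = 0.89² + 1.18² + 0.83² + 1.53² = 5.2143
Covariances σ_ij = r_ij · s_i · s_j:
  σ(X1,X2) = 0.64 × 0.89 × 1.18 = 0.6721
  σ(X1,X3) = 0.58 × 0.89 × 0.83 = 0.4284
  σ(X1,X4) = 0.60 × 0.89 × 1.53 = 0.8170
  σ(X2,X3) = 0.16 × 1.18 × 0.83 = 0.1567
  σ(X2,X4) = 0.58 × 1.18 × 1.53 = 1.0471
  σ(X3,X4) = 0.24 × 0.83 × 1.53 = 0.3048
σ²_T = Σσ²ᵢ + 2·Σσ_ij = 5.2143 + 2 × 3.4261 = 12.0665
α = (4/3)·(1 − 5.2143/12.0665) = 0.757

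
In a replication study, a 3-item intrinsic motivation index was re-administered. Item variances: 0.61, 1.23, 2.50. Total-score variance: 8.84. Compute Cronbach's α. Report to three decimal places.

ΣVar(i) = 0.61 + 1.23 + 2.50 = 4.34
α = (k/(k−1))·(1 − ΣVar(i)/σ²_T) = (3/2)·(1 − 4.34/8.84) = 0.764

α = 0.764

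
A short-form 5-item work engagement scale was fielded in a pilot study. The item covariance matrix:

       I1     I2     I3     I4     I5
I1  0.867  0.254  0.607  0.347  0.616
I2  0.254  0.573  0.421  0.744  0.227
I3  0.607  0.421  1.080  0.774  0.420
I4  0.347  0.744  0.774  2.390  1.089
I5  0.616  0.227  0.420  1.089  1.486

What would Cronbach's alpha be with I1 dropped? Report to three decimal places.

Remaining items: I2, I3, I4, I5 (k = 4).
Σσ²ᵢ = 0.573 + 1.080 + 2.390 + 1.486 = 5.529
σ²_total = 5.529 + 2 × 3.675 = 12.879
α (item deleted) = (4/3)·(1 − 5.529/12.879) = 0.761

Cronbach's alpha = 0.761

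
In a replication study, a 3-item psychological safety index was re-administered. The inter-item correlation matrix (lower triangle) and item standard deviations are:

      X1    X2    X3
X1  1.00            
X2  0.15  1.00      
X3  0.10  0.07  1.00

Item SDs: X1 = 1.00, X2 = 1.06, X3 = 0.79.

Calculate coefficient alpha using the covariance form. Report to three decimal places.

coefficient alpha = 0.266

Σσ²ᵢ = 1.00² + 1.06² + 0.79² = 2.7477
Covariances σ_ij = r_ij · s_i · s_j:
  σ(X1,X2) = 0.15 × 1.00 × 1.06 = 0.1590
  σ(X1,X3) = 0.10 × 1.00 × 0.79 = 0.0790
  σ(X2,X3) = 0.07 × 1.06 × 0.79 = 0.0586
σ²_T = Σσ²ᵢ + 2·Σσ_ij = 2.7477 + 2 × 0.2966 = 3.3409
α = (3/2)·(1 − 2.7477/3.3409) = 0.266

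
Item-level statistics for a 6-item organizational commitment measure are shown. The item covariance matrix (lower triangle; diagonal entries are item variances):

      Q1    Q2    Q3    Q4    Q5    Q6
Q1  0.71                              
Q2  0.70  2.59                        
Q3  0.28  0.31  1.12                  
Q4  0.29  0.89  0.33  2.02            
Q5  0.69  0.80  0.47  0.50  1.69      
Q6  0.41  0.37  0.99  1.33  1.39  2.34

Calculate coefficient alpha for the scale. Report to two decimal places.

α = 0.78

Σσ²ᵢ = 0.71 + 2.59 + 1.12 + 2.02 + 1.69 + 2.34 = 10.47
Sum of the distinct covariances = 9.75
σ²_total = 10.47 + 2 × 9.75 = 29.97
α = (k/(k−1))·(1 − Σσ²ᵢ/σ²_total) = (6/5)·(1 − 10.47/29.97) = 0.78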